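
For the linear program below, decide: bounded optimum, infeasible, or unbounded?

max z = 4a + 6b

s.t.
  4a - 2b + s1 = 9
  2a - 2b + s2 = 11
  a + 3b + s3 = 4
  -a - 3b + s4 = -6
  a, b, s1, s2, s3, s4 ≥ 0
The row a + 3b + s3 = 4 with s3 ≥ 0 requires a + 3b ≤ 4, while the row -a - 3b + s4 = -6 with s4 ≥ 0 is equivalent to a + 3b ≥ 6. Together they would need 6 ≤ a + 3b ≤ 4, which is impossible since 6 > 4. No point satisfies all constraints.

The feasible region is empty; the LP is infeasible.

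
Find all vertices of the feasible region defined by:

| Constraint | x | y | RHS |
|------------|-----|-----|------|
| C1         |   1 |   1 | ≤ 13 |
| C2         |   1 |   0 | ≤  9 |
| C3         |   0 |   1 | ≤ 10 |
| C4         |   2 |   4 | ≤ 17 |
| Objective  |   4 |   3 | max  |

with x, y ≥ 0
Each vertex is the intersection of two constraint boundaries that also satisfies all remaining constraints:
  x = 0 and y = 0 → (0, 0)
  2x + 4y = 17 and y = 0 → (8.5, 0)
  2x + 4y = 17 and x = 0 → (0, 4.25)

Vertices: (0, 0), (8.5, 0), (0, 4.25)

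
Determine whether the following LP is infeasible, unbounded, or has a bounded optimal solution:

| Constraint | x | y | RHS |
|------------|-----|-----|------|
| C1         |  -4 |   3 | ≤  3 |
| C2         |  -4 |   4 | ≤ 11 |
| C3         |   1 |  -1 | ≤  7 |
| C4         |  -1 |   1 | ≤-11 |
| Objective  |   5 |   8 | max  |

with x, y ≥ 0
C3 requires x - y ≤ 7, while C4 (-x + y ≤ -11) is equivalent to x - y ≥ 11. Together they would need 11 ≤ x - y ≤ 7, which is impossible since 11 > 7. No point satisfies all constraints.

The feasible region is empty; the LP is infeasible.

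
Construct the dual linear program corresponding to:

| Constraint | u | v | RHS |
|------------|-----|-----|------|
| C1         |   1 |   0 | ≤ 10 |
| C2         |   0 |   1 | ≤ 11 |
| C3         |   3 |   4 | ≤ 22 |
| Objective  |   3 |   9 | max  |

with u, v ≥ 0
Minimize: z = 10y1 + 11y2 + 22y3

Subject to:
  C1: -y1 - 3y3 ≤ -3
  C2: -y2 - 4y3 ≤ -9
  y1, y2, y3 ≥ 0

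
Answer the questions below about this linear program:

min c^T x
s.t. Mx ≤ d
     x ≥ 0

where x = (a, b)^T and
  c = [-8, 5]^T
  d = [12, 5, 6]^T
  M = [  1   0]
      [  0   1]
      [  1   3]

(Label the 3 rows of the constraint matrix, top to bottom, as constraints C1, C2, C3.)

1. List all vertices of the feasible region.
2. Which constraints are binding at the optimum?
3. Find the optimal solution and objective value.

1. (0, 0), (6, 0), (0, 2)
2. C3, b ≥ 0
3. a = 6, b = 0, z = -48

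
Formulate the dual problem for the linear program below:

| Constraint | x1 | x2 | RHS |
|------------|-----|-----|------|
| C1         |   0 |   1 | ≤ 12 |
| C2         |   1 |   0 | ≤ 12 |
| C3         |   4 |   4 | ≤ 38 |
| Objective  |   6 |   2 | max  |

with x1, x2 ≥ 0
Minimize: z = 12y1 + 12y2 + 38y3

Subject to:
  C1: -y2 - 4y3 ≤ -6
  C2: -y1 - 4y3 ≤ -2
  y1, y2, y3 ≥ 0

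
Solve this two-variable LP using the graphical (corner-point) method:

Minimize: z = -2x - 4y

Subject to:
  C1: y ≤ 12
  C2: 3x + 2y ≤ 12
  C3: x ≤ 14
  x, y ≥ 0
Each vertex is the intersection of two constraint boundaries that also satisfies all remaining constraints:
  x = 0 and y = 0 → (0, 0)
  3x + 2y = 12 and y = 0 → (4, 0)
  3x + 2y = 12 and x = 0 → (0, 6)

Evaluating z = -2x - 4y at each vertex:
  (0, 0): z = 0
  (4, 0): z = -8
  (0, 6): z = -24

The minimum is at (0, 6) with z = -24.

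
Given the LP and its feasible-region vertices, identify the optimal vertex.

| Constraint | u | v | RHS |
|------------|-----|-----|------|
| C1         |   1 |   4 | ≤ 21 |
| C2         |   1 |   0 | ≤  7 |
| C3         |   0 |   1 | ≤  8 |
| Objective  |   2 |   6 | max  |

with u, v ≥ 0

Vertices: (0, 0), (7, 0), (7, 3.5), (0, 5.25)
(7, 3.5) with z = 35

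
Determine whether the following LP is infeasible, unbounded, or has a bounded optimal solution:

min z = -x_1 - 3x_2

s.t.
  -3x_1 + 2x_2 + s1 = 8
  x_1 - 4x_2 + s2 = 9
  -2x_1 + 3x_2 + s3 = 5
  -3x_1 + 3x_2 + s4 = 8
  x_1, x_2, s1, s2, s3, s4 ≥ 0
Feasible point: (0, 0) satisfies every constraint, so the LP is feasible.
Direction d = (4, 1): for each constraint row a, a·d ≤ 0 —
  (-3)(4) + (2)(1) = -10 ≤ 0
  (1)(4) + (-4)(1) = 0 ≤ 0
  (-2)(4) + (3)(1) = -5 ≤ 0
  (-3)(4) + (3)(1) = -9 ≤ 0
and d ≥ 0, so (0, 0) + t·d stays feasible for every t ≥ 0. Along this ray z = -x_1 - 3x_2 changes by -7 per unit t, so z → −∞.

Unbounded — the objective can decrease without bound over the feasible region.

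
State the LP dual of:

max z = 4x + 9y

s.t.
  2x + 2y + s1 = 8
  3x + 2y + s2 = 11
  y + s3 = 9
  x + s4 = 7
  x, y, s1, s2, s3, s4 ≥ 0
Minimize: z = 8y1 + 11y2 + 9y3 + 7y4

Subject to:
  C1: -2y1 - 3y2 - y4 ≤ -4
  C2: -2y1 - 2y2 - y3 ≤ -9
  y1, y2, y3, y4 ≥ 0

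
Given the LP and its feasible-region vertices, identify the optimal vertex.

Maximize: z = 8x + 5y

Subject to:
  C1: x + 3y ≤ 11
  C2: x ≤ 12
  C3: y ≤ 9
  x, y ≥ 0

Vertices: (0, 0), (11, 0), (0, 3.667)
Evaluating z = 8x + 5y at each vertex:
  (0, 0): z = 0
  (11, 0): z = 88
  (0, 3.667): z = 18.33

The largest value is z = 88, attained at (11, 0).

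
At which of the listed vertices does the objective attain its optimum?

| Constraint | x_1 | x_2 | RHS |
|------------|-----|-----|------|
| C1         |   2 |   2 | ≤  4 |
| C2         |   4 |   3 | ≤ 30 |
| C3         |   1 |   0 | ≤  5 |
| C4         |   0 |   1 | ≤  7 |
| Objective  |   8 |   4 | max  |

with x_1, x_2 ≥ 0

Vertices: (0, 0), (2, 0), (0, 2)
Evaluating z = 8x_1 + 4x_2 at each vertex:
  (0, 0): z = 0
  (2, 0): z = 16
  (0, 2): z = 8

The largest value is z = 16, attained at (2, 0).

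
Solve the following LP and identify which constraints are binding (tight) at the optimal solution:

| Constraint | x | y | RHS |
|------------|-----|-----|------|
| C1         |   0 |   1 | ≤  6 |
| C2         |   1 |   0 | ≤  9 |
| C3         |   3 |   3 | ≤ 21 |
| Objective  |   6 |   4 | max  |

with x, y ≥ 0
Optimal: x = 7, y = 0
Slack at optimum:
  C1: slack = 6
  C2: slack = 2
  C3: slack = 0 (binding)
  x ≥ 0: x = 7
  y ≥ 0: y = 0 (binding)
Binding constraints: C3, y ≥ 0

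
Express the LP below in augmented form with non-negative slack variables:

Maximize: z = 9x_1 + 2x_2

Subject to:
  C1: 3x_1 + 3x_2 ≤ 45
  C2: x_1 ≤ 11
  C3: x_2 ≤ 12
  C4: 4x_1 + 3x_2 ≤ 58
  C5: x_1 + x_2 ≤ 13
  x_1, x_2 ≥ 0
max z = 9x_1 + 2x_2

s.t.
  3x_1 + 3x_2 + s1 = 45
  x_1 + s2 = 11
  x_2 + s3 = 12
  4x_1 + 3x_2 + s4 = 58
  x_1 + x_2 + s5 = 13
  x_1, x_2, s1, s2, s3, s4, s5 ≥ 0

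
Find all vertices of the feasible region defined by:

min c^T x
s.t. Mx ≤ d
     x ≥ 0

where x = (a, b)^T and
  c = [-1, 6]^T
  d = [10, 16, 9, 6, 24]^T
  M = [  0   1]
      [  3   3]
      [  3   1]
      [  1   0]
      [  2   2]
Each vertex is the intersection of two constraint boundaries that also satisfies all remaining constraints:
  a = 0 and b = 0 → (0, 0)
  3a + b = 9 and b = 0 → (3, 0)
  3a + 3b = 16 and 3a + b = 9 → (1.833, 3.5)
  3a + 3b = 16 and a = 0 → (0, 5.333)

Vertices: (0, 0), (3, 0), (1.833, 3.5), (0, 5.333)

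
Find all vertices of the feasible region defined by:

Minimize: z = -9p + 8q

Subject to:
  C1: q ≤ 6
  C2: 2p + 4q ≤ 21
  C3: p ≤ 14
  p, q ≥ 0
Each vertex is the intersection of two constraint boundaries that also satisfies all remaining constraints:
  p = 0 and q = 0 → (0, 0)
  2p + 4q = 21 and q = 0 → (10.5, 0)
  2p + 4q = 21 and p = 0 → (0, 5.25)

Vertices: (0, 0), (10.5, 0), (0, 5.25)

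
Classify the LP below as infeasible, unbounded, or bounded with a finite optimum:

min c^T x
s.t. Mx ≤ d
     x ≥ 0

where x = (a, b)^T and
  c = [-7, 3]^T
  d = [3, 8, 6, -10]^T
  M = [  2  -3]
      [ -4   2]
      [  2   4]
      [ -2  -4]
One constraint requires 2a + 4b ≤ 6, while the constraint -2a - 4b ≤ -10 is equivalent to 2a + 4b ≥ 10. Together they would need 10 ≤ 2a + 4b ≤ 6, which is impossible since 10 > 6. No point satisfies all constraints.

The feasible region is empty; the LP is infeasible.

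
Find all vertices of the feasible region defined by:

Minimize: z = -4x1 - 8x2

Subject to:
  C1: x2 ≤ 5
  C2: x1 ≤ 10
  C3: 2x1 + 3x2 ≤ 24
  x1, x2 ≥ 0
Each vertex is the intersection of two constraint boundaries that also satisfies all remaining constraints:
  x1 = 0 and x2 = 0 → (0, 0)
  x1 = 10 and x2 = 0 → (10, 0)
  x1 = 10 and 2x1 + 3x2 = 24 → (10, 1.333)
  x2 = 5 and 2x1 + 3x2 = 24 → (4.5, 5)
  x2 = 5 and x1 = 0 → (0, 5)

Vertices: (0, 0), (10, 0), (10, 1.333), (4.5, 5), (0, 5)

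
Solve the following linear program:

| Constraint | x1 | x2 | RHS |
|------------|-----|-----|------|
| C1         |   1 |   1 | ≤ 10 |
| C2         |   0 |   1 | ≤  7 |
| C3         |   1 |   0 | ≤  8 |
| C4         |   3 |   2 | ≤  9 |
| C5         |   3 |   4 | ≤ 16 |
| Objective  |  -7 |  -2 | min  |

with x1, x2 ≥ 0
Each vertex is the intersection of two constraint boundaries that also satisfies all remaining constraints:
  x1 = 0 and x2 = 0 → (0, 0)
  3x1 + 2x2 = 9 and x2 = 0 → (3, 0)
  3x1 + 2x2 = 9 and 3x1 + 4x2 = 16 → (0.6667, 3.5)
  3x1 + 4x2 = 16 and x1 = 0 → (0, 4)

Evaluating z = -7x1 - 2x2 at each vertex:
  (0, 0): z = 0
  (3, 0): z = -21
  (0.6667, 3.5): z = -11.67
  (0, 4): z = -8

The minimum is at (3, 0) with z = -21.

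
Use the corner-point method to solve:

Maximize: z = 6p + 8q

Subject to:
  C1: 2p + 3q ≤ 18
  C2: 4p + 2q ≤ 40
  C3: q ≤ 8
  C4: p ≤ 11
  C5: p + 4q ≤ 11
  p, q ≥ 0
p = 9, q = 0, z = 54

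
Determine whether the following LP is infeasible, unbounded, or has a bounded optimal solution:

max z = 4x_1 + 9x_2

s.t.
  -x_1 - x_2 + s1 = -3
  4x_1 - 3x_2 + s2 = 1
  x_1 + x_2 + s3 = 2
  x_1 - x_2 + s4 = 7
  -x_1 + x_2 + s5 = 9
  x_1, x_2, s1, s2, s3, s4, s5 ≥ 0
The row x_1 + x_2 + s3 = 2 with s3 ≥ 0 requires x_1 + x_2 ≤ 2, while the row -x_1 - x_2 + s1 = -3 with s1 ≥ 0 is equivalent to x_1 + x_2 ≥ 3. Together they would need 3 ≤ x_1 + x_2 ≤ 2, which is impossible since 3 > 2. No point satisfies all constraints.

Infeasible: no point satisfies all constraints simultaneously.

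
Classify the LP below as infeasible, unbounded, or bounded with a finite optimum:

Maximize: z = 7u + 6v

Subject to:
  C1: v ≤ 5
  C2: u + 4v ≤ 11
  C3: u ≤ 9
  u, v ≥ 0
The point (9, 0.5) satisfies every constraint, so the LP is feasible; the constraints give u ≤ 9 and v ≤ 5, which with u, v ≥ 0 keep the feasible region inside a bounded box. A feasible, bounded LP attains a finite optimum at a vertex.

Bounded optimum: z* = 66 at (9, 0.5).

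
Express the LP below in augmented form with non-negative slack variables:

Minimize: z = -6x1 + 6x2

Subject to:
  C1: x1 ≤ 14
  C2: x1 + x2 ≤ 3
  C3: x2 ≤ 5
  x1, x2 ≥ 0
min z = -6x1 + 6x2

s.t.
  x1 + s1 = 14
  x1 + x2 + s2 = 3
  x2 + s3 = 5
  x1, x2, s1, s2, s3 ≥ 0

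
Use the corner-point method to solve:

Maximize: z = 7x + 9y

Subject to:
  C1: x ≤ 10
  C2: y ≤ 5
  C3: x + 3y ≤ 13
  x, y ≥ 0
x = 10, y = 1, z = 79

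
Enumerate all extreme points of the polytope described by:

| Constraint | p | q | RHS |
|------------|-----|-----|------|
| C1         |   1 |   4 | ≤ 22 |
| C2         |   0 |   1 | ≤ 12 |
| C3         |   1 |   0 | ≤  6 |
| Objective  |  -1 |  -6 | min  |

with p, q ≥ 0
Each vertex is the intersection of two constraint boundaries that also satisfies all remaining constraints:
  p = 0 and q = 0 → (0, 0)
  p = 6 and q = 0 → (6, 0)
  p + 4q = 22 and p = 6 → (6, 4)
  p + 4q = 22 and p = 0 → (0, 5.5)

Vertices: (0, 0), (6, 0), (6, 4), (0, 5.5)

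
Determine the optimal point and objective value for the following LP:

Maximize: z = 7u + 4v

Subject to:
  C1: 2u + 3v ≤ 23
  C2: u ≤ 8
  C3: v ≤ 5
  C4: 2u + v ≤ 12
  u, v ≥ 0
Each vertex is the intersection of two constraint boundaries that also satisfies all remaining constraints:
  u = 0 and v = 0 → (0, 0)
  2u + v = 12 and v = 0 → (6, 0)
  v = 5 and 2u + v = 12 → (3.5, 5)
  v = 5 and u = 0 → (0, 5)

Evaluating z = 7u + 4v at each vertex:
  (0, 0): z = 0
  (6, 0): z = 42
  (3.5, 5): z = 44.5
  (0, 5): z = 20

The maximum is at (3.5, 5) with z = 44.5.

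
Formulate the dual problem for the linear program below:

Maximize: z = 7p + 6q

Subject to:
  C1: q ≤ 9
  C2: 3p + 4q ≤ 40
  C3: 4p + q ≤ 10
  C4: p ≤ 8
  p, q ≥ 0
Minimize: z = 9y1 + 40y2 + 10y3 + 8y4

Subject to:
  C1: -3y2 - 4y3 - y4 ≤ -7
  C2: -y1 - 4y2 - y3 ≤ -6
  y1, y2, y3, y4 ≥ 0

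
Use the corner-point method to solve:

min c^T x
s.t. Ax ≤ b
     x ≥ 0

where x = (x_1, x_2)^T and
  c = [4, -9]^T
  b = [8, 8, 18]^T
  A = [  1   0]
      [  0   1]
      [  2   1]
Each vertex is the intersection of two constraint boundaries that also satisfies all remaining constraints:
  x_1 = 0 and x_2 = 0 → (0, 0)
  x_1 = 8 and x_2 = 0 → (8, 0)
  x_1 = 8 and 2x_1 + x_2 = 18 → (8, 2)
  x_2 = 8 and 2x_1 + x_2 = 18 → (5, 8)
  x_2 = 8 and x_1 = 0 → (0, 8)

Evaluating z = 4x_1 - 9x_2 at each vertex:
  (0, 0): z = 0
  (8, 0): z = 32
  (8, 2): z = 14
  (5, 8): z = -52
  (0, 8): z = -72

The minimum is at (0, 8) with z = -72.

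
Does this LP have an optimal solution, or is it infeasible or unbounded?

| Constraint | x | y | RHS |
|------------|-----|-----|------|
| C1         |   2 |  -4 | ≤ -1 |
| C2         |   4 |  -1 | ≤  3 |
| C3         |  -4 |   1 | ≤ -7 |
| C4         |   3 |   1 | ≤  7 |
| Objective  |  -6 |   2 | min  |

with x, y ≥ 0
C2 requires 4x - y ≤ 3, while C3 (-4x + y ≤ -7) is equivalent to 4x - y ≥ 7. Together they would need 7 ≤ 4x - y ≤ 3, which is impossible since 7 > 3. No point satisfies all constraints.

Infeasible — the constraint set is empty.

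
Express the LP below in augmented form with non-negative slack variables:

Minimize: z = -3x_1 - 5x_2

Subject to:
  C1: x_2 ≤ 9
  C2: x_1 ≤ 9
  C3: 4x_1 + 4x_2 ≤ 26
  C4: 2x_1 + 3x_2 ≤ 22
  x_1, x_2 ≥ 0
min z = -3x_1 - 5x_2

s.t.
  x_2 + s1 = 9
  x_1 + s2 = 9
  4x_1 + 4x_2 + s3 = 26
  2x_1 + 3x_2 + s4 = 22
  x_1, x_2, s1, s2, s3, s4 ≥ 0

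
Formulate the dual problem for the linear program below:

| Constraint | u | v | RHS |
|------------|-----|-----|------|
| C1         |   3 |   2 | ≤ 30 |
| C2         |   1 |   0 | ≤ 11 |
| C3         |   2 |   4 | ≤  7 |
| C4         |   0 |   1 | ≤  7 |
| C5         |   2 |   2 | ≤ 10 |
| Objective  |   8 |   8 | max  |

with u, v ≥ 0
Minimize: z = 30y1 + 11y2 + 7y3 + 7y4 + 10y5

Subject to:
  C1: -3y1 - y2 - 2y3 - 2y5 ≤ -8
  C2: -2y1 - 4y3 - y4 - 2y5 ≤ -8
  y1, y2, y3, y4, y5 ≥ 0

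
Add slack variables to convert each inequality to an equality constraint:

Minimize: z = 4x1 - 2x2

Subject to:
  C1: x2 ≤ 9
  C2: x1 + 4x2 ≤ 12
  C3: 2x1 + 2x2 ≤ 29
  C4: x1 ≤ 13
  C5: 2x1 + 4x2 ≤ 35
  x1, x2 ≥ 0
min z = 4x1 - 2x2

s.t.
  x2 + s1 = 9
  x1 + 4x2 + s2 = 12
  2x1 + 2x2 + s3 = 29
  x1 + s4 = 13
  2x1 + 4x2 + s5 = 35
  x1, x2, s1, s2, s3, s4, s5 ≥ 0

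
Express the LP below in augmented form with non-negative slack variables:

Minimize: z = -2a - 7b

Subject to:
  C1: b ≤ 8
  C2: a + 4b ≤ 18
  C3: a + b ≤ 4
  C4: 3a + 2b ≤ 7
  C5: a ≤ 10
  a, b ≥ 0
min z = -2a - 7b

s.t.
  b + s1 = 8
  a + 4b + s2 = 18
  a + b + s3 = 4
  3a + 2b + s4 = 7
  a + s5 = 10
  a, b, s1, s2, s3, s4, s5 ≥ 0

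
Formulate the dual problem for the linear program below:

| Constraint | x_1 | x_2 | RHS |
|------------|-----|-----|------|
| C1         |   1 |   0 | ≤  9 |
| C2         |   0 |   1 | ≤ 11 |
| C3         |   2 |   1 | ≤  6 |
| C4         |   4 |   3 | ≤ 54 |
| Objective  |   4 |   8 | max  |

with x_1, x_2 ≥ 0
Minimize: z = 9y1 + 11y2 + 6y3 + 54y4

Subject to:
  C1: -y1 - 2y3 - 4y4 ≤ -4
  C2: -y2 - y3 - 3y4 ≤ -8
  y1, y2, y3, y4 ≥ 0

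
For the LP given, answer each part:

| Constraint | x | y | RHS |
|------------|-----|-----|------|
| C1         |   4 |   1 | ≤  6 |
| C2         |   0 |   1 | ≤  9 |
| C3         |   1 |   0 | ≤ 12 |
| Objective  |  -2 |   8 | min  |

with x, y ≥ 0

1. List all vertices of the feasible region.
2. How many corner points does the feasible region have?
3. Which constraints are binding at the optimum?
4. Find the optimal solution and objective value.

1. (0, 0), (1.5, 0), (0, 6)
2. 3
3. C1, y ≥ 0
4. x = 1.5, y = 0, z = -3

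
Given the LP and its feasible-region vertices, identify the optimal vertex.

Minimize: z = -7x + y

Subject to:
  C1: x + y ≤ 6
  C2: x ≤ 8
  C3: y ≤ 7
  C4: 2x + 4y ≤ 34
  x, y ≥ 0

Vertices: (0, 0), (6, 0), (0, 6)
Evaluating z = -7x + y at each vertex:
  (0, 0): z = 0
  (6, 0): z = -42
  (0, 6): z = 6

The smallest value is z = -42, attained at (6, 0).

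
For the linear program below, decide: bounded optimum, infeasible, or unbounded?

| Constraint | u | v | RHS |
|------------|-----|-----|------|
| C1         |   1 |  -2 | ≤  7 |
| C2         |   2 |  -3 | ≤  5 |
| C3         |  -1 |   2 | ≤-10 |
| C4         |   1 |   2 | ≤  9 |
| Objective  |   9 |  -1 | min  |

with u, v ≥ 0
C1 requires u - 2v ≤ 7, while C3 (-u + 2v ≤ -10) is equivalent to u - 2v ≥ 10. Together they would need 10 ≤ u - 2v ≤ 7, which is impossible since 10 > 7. No point satisfies all constraints.

The feasible region is empty; the LP is infeasible.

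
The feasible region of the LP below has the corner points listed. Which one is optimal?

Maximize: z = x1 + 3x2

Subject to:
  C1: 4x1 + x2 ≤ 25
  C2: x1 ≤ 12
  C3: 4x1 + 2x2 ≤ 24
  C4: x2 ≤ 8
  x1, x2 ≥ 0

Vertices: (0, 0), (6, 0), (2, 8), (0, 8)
(2, 8) with z = 26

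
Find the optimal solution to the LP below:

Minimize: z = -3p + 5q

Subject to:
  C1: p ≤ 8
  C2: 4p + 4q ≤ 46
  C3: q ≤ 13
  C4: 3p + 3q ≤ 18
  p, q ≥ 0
p = 6, q = 0, z = -18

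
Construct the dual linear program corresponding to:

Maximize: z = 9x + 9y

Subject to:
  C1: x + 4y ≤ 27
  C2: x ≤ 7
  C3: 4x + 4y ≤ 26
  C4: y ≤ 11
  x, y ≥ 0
Minimize: z = 27y1 + 7y2 + 26y3 + 11y4

Subject to:
  C1: -y1 - y2 - 4y3 ≤ -9
  C2: -4y1 - 4y3 - y4 ≤ -9
  y1, y2, y3, y4 ≥ 0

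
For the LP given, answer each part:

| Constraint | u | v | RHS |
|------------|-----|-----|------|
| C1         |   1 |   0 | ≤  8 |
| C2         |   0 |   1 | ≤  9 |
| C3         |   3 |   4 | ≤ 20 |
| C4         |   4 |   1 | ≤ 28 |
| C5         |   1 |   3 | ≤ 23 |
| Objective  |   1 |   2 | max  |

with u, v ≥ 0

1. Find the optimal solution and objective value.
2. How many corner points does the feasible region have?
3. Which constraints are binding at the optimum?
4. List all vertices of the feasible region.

1. u = 0, v = 5, z = 10
2. 3
3. C3, u ≥ 0
4. (0, 0), (6.667, 0), (0, 5)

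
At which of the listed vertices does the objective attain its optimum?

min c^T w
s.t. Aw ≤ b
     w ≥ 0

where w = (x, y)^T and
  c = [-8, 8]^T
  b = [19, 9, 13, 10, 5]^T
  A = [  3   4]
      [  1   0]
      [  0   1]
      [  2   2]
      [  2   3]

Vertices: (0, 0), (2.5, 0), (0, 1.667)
Evaluating z = -8x + 8y at each vertex:
  (0, 0): z = 0
  (2.5, 0): z = -20
  (0, 1.667): z = 13.33

The smallest value is z = -20, attained at (2.5, 0).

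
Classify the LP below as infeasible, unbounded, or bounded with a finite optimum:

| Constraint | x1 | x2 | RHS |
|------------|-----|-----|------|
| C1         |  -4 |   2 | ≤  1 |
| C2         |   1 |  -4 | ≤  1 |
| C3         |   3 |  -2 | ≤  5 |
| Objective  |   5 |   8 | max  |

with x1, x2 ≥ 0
Feasible point: (0, 0) satisfies every constraint, so the LP is feasible.
Direction d = (1, 2): for each constraint row a, a·d ≤ 0 —
  (-4)(1) + (2)(2) = 0 ≤ 0
  (1)(1) + (-4)(2) = -7 ≤ 0
  (3)(1) + (-2)(2) = -1 ≤ 0
and d ≥ 0, so (0, 0) + t·d stays feasible for every t ≥ 0. Along this ray z = 5x1 + 8x2 changes by 21 per unit t, so z → +∞.

Unbounded: there is a feasible ray along which z → +∞.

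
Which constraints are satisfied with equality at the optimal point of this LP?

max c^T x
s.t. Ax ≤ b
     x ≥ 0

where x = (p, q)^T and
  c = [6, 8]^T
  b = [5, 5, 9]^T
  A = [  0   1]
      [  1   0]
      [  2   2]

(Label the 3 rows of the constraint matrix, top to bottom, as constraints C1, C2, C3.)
Optimal: p = 0, q = 4.5
Binding: C3, p ≥ 0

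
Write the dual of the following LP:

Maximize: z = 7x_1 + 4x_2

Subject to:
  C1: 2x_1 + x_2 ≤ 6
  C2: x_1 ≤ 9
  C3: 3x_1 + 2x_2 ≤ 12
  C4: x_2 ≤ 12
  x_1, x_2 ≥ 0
Minimize: z = 6y1 + 9y2 + 12y3 + 12y4

Subject to:
  C1: -2y1 - y2 - 3y3 ≤ -7
  C2: -y1 - 2y3 - y4 ≤ -4
  y1, y2, y3, y4 ≥ 0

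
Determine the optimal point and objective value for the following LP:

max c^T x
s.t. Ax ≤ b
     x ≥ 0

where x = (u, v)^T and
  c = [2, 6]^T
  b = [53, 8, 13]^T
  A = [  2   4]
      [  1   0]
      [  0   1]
u = 0.5, v = 13, z = 79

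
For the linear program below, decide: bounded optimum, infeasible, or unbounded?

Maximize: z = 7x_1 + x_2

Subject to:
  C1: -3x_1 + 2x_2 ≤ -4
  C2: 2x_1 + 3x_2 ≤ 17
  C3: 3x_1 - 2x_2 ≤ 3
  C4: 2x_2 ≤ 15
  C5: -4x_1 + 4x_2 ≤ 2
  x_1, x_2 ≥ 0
C3 requires 3x_1 - 2x_2 ≤ 3, while C1 (-3x_1 + 2x_2 ≤ -4) is equivalent to 3x_1 - 2x_2 ≥ 4. Together they would need 4 ≤ 3x_1 - 2x_2 ≤ 3, which is impossible since 4 > 3. No point satisfies all constraints.

Infeasible — the constraint set is empty.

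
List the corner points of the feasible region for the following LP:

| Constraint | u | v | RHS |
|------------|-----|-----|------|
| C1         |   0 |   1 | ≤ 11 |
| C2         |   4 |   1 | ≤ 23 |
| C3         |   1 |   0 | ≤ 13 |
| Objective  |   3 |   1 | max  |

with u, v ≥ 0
Each vertex is the intersection of two constraint boundaries that also satisfies all remaining constraints:
  u = 0 and v = 0 → (0, 0)
  4u + v = 23 and v = 0 → (5.75, 0)
  v = 11 and 4u + v = 23 → (3, 11)
  v = 11 and u = 0 → (0, 11)

Vertices: (0, 0), (5.75, 0), (3, 11), (0, 11)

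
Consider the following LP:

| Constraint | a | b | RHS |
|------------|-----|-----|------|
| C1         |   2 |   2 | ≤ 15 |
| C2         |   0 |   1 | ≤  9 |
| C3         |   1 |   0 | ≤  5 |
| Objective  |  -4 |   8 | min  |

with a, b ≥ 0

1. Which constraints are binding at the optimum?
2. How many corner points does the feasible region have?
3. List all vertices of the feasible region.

1. C3, b ≥ 0
2. 4
3. (0, 0), (5, 0), (5, 2.5), (0, 7.5)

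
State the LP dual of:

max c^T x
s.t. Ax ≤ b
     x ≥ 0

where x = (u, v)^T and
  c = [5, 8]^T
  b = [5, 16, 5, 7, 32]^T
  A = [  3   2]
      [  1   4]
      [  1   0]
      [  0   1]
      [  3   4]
Minimize: z = 5y1 + 16y2 + 5y3 + 7y4 + 32y5

Subject to:
  C1: -3y1 - y2 - y3 - 3y5 ≤ -5
  C2: -2y1 - 4y2 - y4 - 4y5 ≤ -8
  y1, y2, y3, y4, y5 ≥ 0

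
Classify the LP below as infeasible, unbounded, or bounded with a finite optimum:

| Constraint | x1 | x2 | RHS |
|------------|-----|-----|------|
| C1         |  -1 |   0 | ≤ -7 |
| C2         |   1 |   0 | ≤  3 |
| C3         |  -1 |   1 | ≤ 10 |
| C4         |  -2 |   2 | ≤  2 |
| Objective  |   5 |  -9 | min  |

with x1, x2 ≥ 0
C2 requires x1 ≤ 3, while C1 (-x1 ≤ -7) is equivalent to x1 ≥ 7. Together they would need 7 ≤ x1 ≤ 3, which is impossible since 7 > 3. No point satisfies all constraints.

Infeasible: no point satisfies all constraints simultaneously.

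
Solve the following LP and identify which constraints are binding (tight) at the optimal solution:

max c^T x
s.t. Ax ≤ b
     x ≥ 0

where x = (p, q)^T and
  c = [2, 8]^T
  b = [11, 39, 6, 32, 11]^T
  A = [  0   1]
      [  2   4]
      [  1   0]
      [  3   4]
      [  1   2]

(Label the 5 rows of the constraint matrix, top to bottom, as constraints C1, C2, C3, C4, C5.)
Optimal: p = 0, q = 5.5
Slack at optimum:
  C1: slack = 5.5
  C2: slack = 17
  C3: slack = 6
  C4: slack = 10
  C5: slack = 0 (binding)
  p ≥ 0: p = 0 (binding)
  q ≥ 0: q = 5.5
Binding constraints: C5, p ≥ 0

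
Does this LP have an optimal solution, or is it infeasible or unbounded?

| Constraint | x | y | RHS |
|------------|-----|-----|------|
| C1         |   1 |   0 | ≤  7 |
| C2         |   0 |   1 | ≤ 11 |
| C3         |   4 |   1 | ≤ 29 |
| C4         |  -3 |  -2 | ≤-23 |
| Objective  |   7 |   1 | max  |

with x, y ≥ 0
The point (7, 1) satisfies every constraint, so the LP is feasible; the constraints give x ≤ 7 and y ≤ 11, which with x, y ≥ 0 keep the feasible region inside a bounded box. A feasible, bounded LP attains a finite optimum at a vertex.

Evaluating z = 7x + y at each vertex:
  (7, 1): z = 50
  (4.5, 11): z = 42.5
  (0.3333, 11): z = 13.33

The LP has an optimal solution: (7, 1) with z = 50.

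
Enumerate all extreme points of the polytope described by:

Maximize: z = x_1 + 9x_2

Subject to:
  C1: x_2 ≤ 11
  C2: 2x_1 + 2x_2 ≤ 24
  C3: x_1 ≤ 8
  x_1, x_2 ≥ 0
Each vertex is the intersection of two constraint boundaries that also satisfies all remaining constraints:
  x_1 = 0 and x_2 = 0 → (0, 0)
  x_1 = 8 and x_2 = 0 → (8, 0)
  2x_1 + 2x_2 = 24 and x_1 = 8 → (8, 4)
  x_2 = 11 and 2x_1 + 2x_2 = 24 → (1, 11)
  x_2 = 11 and x_1 = 0 → (0, 11)

Vertices: (0, 0), (8, 0), (8, 4), (1, 11), (0, 11)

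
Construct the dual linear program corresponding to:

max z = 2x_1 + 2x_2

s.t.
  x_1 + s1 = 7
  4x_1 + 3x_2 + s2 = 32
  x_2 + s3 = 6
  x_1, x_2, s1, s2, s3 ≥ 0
Minimize: z = 7y1 + 32y2 + 6y3

Subject to:
  C1: -y1 - 4y2 ≤ -2
  C2: -3y2 - y3 ≤ -2
  y1, y2, y3 ≥ 0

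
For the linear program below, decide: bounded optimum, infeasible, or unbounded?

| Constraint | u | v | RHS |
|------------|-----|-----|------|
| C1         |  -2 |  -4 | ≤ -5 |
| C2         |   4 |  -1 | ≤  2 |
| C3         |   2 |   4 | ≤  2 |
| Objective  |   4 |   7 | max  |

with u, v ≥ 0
C3 requires 2u + 4v ≤ 2, while C1 (-2u - 4v ≤ -5) is equivalent to 2u + 4v ≥ 5. Together they would need 5 ≤ 2u + 4v ≤ 2, which is impossible since 5 > 2. No point satisfies all constraints.

Infeasible: no point satisfies all constraints simultaneously.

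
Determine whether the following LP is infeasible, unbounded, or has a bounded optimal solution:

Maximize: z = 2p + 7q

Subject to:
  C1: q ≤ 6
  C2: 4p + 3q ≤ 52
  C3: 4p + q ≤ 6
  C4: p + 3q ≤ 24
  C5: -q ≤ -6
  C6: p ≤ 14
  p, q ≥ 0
The point (0, 6) satisfies every constraint, so the LP is feasible; the constraints give p ≤ 14 and q ≤ 6, which with p, q ≥ 0 keep the feasible region inside a bounded box. A feasible, bounded LP attains a finite optimum at a vertex.

Evaluating z = 2p + 7q at each vertex:
  (0, 6): z = 42

Feasible with finite optimum z* = 42 at (0, 6).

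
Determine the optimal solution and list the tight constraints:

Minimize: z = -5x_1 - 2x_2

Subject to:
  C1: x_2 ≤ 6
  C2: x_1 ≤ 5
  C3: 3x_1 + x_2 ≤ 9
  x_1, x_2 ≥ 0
Optimal: x_1 = 1, x_2 = 6
Slack at optimum:
  C1: slack = 0 (binding)
  C2: slack = 4
  C3: slack = 0 (binding)
  x_1 ≥ 0: x_1 = 1
  x_2 ≥ 0: x_2 = 6
Binding constraints: C1, C3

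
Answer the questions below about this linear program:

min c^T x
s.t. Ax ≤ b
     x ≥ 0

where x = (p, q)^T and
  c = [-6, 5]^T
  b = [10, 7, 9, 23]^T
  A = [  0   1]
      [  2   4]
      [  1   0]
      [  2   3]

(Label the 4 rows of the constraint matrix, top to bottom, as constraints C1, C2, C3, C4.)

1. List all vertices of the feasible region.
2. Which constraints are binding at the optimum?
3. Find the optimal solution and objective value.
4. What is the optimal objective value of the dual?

1. (0, 0), (3.5, 0), (0, 1.75)
2. C2, q ≥ 0
3. p = 3.5, q = 0, z = -21
4. -21 (by strong duality, equal to the primal optimum)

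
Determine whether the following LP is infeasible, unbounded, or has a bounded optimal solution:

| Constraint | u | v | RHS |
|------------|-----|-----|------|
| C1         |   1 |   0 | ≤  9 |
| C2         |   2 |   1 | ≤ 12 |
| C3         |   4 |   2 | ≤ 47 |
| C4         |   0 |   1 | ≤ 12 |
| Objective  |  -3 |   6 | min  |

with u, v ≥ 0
The point (6, 0) satisfies every constraint, so the LP is feasible; the constraints give u ≤ 9 and v ≤ 12, which with u, v ≥ 0 keep the feasible region inside a bounded box. A feasible, bounded LP attains a finite optimum at a vertex.

Evaluating z = -3u + 6v at each vertex:
  (0, 0): z = 0
  (6, 0): z = -18
  (0, 12): z = 72

The LP has an optimal solution: (6, 0) with z = -18.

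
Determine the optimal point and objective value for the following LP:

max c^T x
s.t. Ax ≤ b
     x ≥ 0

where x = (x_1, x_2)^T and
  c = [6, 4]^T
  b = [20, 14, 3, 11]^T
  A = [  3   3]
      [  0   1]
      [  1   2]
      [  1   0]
Each vertex is the intersection of two constraint boundaries that also satisfies all remaining constraints:
  x_1 = 0 and x_2 = 0 → (0, 0)
  x_1 + 2x_2 = 3 and x_2 = 0 → (3, 0)
  x_1 + 2x_2 = 3 and x_1 = 0 → (0, 1.5)

Evaluating z = 6x_1 + 4x_2 at each vertex:
  (0, 0): z = 0
  (3, 0): z = 18
  (0, 1.5): z = 6

The maximum is at (3, 0) with z = 18.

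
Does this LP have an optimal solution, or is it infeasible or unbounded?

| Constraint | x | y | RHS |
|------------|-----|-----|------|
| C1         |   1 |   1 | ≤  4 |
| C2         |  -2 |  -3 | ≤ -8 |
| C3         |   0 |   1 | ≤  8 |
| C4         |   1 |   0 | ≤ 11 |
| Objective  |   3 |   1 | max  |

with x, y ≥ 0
The point (4, 0) satisfies every constraint, so the LP is feasible; the constraints give x ≤ 11 and y ≤ 8, which with x, y ≥ 0 keep the feasible region inside a bounded box. A feasible, bounded LP attains a finite optimum at a vertex.

Evaluating z = 3x + y at each vertex:
  (4, 0): z = 12
  (0, 4): z = 4
  (0, 2.667): z = 2.667

Feasible with finite optimum z* = 12 at (4, 0).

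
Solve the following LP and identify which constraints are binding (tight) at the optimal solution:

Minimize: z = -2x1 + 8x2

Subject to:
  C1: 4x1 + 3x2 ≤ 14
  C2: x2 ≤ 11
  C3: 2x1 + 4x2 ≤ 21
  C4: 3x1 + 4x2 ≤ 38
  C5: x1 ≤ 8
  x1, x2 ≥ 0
Optimal: x1 = 3.5, x2 = 0
Binding: C1, x2 ≥ 0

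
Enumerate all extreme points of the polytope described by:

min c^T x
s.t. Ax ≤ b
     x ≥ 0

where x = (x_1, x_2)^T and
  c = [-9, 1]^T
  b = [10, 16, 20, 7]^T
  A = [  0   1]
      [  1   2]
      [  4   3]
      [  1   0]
Each vertex is the intersection of two constraint boundaries that also satisfies all remaining constraints:
  x_1 = 0 and x_2 = 0 → (0, 0)
  4x_1 + 3x_2 = 20 and x_2 = 0 → (5, 0)
  4x_1 + 3x_2 = 20 and x_1 = 0 → (0, 6.667)

Vertices: (0, 0), (5, 0), (0, 6.667)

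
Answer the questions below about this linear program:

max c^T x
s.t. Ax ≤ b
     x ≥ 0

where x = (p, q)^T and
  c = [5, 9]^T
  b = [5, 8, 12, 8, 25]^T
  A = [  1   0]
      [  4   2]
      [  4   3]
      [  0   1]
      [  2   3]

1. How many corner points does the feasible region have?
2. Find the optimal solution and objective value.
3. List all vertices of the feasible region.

1. 3
2. p = 0, q = 4, z = 36
3. (0, 0), (2, 0), (0, 4)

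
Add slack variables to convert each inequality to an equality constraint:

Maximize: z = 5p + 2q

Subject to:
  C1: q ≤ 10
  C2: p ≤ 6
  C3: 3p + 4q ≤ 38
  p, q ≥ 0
max z = 5p + 2q

s.t.
  q + s1 = 10
  p + s2 = 6
  3p + 4q + s3 = 38
  p, q, s1, s2, s3 ≥ 0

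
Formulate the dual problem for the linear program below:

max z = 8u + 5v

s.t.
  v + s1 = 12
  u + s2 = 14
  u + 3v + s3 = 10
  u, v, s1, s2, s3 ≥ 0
Minimize: z = 12y1 + 14y2 + 10y3

Subject to:
  C1: -y2 - y3 ≤ -8
  C2: -y1 - 3y3 ≤ -5
  y1, y2, y3 ≥ 0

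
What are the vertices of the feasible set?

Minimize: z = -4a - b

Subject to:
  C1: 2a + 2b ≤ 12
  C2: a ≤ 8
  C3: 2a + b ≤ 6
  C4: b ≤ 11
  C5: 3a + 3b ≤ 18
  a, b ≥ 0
Each vertex is the intersection of two constraint boundaries that also satisfies all remaining constraints:
  a = 0 and b = 0 → (0, 0)
  2a + b = 6 and b = 0 → (3, 0)
  2a + 2b = 12 and 2a + b = 6 → (0, 6)

Vertices: (0, 0), (3, 0), (0, 6)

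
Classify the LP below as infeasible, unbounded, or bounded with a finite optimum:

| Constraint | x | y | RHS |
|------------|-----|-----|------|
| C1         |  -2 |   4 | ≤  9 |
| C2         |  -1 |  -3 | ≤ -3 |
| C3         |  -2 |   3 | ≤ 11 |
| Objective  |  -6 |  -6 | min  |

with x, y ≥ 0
Feasible point: (0, 1) satisfies every constraint, so the LP is feasible.
Direction d = (1, 0): for each constraint row a, a·d ≤ 0 —
  (-2)(1) + (4)(0) = -2 ≤ 0
  (-1)(1) + (-3)(0) = -1 ≤ 0
  (-2)(1) + (3)(0) = -2 ≤ 0
and d ≥ 0, so (0, 1) + t·d stays feasible for every t ≥ 0. Along this ray z = -6x - 6y changes by -6 per unit t, so z → −∞.

Unbounded: there is a feasible ray along which z → −∞.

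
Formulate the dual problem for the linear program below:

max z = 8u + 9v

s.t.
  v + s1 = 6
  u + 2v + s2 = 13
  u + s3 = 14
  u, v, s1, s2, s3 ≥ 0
Minimize: z = 6y1 + 13y2 + 14y3

Subject to:
  C1: -y2 - y3 ≤ -8
  C2: -y1 - 2y2 ≤ -9
  y1, y2, y3 ≥ 0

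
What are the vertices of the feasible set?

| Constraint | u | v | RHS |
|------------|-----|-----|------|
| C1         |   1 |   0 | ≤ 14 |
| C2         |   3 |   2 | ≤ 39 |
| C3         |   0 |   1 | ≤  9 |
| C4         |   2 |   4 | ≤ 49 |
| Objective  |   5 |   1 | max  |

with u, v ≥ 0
Each vertex is the intersection of two constraint boundaries that also satisfies all remaining constraints:
  u = 0 and v = 0 → (0, 0)
  3u + 2v = 39 and v = 0 → (13, 0)
  3u + 2v = 39 and 2u + 4v = 49 → (7.25, 8.625)
  v = 9 and 2u + 4v = 49 → (6.5, 9)
  v = 9 and u = 0 → (0, 9)

Vertices: (0, 0), (13, 0), (7.25, 8.625), (6.5, 9), (0, 9)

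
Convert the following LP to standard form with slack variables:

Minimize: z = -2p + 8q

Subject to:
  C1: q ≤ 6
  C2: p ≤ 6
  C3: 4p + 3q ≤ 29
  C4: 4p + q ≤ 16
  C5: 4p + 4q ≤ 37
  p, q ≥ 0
min z = -2p + 8q

s.t.
  q + s1 = 6
  p + s2 = 6
  4p + 3q + s3 = 29
  4p + q + s4 = 16
  4p + 4q + s5 = 37
  p, q, s1, s2, s3, s4, s5 ≥ 0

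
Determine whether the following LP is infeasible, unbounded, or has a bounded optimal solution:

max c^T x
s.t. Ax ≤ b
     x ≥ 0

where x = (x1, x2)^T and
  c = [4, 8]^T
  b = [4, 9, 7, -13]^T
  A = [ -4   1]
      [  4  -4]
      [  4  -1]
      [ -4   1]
One constraint requires 4x1 - x2 ≤ 7, while the constraint -4x1 + x2 ≤ -13 is equivalent to 4x1 - x2 ≥ 13. Together they would need 13 ≤ 4x1 - x2 ≤ 7, which is impossible since 13 > 7. No point satisfies all constraints.

Infeasible — the constraint set is empty.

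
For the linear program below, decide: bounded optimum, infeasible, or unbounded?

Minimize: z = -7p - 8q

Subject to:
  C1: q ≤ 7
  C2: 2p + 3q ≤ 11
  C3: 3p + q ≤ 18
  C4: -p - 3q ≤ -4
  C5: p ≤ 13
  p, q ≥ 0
The point (5.5, 0) satisfies every constraint, so the LP is feasible; the constraints give p ≤ 13 and q ≤ 7, which with p, q ≥ 0 keep the feasible region inside a bounded box. A feasible, bounded LP attains a finite optimum at a vertex.

Evaluating z = -7p - 8q at each vertex:
  (4, 0): z = -28
  (5.5, 0): z = -38.5
  (0, 3.667): z = -29.33
  (0, 1.333): z = -10.67

The LP has an optimal solution: (5.5, 0) with z = -38.5.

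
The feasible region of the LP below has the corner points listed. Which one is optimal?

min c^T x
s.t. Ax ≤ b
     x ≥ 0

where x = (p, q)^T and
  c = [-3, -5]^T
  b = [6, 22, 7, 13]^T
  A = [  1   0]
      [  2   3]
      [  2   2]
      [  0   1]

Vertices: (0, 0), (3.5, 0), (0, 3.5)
Evaluating z = -3p - 5q at each vertex:
  (0, 0): z = 0
  (3.5, 0): z = -10.5
  (0, 3.5): z = -17.5

The smallest value is z = -17.5, attained at (0, 3.5).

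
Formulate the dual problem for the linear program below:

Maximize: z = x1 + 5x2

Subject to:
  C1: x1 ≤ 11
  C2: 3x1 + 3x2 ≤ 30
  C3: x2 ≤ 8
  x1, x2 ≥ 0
Minimize: z = 11y1 + 30y2 + 8y3

Subject to:
  C1: -y1 - 3y2 ≤ -1
  C2: -3y2 - y3 ≤ -5
  y1, y2, y3 ≥ 0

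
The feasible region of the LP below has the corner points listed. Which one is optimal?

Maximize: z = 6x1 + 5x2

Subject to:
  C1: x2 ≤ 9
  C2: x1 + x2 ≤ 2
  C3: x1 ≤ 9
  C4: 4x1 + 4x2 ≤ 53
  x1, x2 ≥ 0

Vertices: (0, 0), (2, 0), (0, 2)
(2, 0) with z = 12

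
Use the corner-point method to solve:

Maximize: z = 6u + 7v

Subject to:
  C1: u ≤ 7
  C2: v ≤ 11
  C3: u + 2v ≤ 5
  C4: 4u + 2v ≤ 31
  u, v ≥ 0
Each vertex is the intersection of two constraint boundaries that also satisfies all remaining constraints:
  u = 0 and v = 0 → (0, 0)
  u + 2v = 5 and v = 0 → (5, 0)
  u + 2v = 5 and u = 0 → (0, 2.5)

Evaluating z = 6u + 7v at each vertex:
  (0, 0): z = 0
  (5, 0): z = 30
  (0, 2.5): z = 17.5

The maximum is at (5, 0) with z = 30.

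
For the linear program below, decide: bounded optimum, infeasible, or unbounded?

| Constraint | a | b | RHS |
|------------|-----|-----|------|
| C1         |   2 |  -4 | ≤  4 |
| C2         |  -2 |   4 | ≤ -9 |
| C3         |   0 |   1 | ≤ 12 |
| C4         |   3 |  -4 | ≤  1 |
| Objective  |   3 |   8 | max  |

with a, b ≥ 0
C1 requires 2a - 4b ≤ 4, while C2 (-2a + 4b ≤ -9) is equivalent to 2a - 4b ≥ 9. Together they would need 9 ≤ 2a - 4b ≤ 4, which is impossible since 9 > 4. No point satisfies all constraints.

The feasible region is empty; the LP is infeasible.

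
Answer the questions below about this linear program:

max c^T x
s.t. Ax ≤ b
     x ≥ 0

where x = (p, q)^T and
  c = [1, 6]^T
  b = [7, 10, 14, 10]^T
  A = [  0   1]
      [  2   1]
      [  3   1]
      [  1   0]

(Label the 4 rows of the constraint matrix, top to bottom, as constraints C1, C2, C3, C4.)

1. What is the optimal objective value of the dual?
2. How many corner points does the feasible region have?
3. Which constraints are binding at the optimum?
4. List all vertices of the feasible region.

1. 43.5 (by strong duality, equal to the primal optimum)
2. 5
3. C1, C2
4. (0, 0), (4.667, 0), (4, 2), (1.5, 7), (0, 7)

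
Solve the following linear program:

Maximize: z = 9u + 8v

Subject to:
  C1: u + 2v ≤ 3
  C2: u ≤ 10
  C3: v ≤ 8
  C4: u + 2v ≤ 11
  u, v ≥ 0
u = 3, v = 0, z = 27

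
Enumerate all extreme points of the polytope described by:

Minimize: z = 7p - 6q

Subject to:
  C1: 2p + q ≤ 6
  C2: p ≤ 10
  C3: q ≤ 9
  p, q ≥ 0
Each vertex is the intersection of two constraint boundaries that also satisfies all remaining constraints:
  p = 0 and q = 0 → (0, 0)
  2p + q = 6 and q = 0 → (3, 0)
  2p + q = 6 and p = 0 → (0, 6)

Vertices: (0, 0), (3, 0), (0, 6)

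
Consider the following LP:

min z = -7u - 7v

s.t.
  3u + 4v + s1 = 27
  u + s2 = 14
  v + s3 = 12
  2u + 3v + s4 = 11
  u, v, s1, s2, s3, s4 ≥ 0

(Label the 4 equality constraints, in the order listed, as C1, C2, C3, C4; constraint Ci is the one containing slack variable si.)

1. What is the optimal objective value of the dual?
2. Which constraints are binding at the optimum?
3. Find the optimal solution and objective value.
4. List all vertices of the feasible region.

1. -38.5 (by strong duality, equal to the primal optimum)
2. C4, v ≥ 0
3. u = 5.5, v = 0, z = -38.5
4. (0, 0), (5.5, 0), (0, 3.667)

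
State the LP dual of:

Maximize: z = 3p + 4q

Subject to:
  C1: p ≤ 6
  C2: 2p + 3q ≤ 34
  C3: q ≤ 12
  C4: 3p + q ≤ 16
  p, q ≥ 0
Minimize: z = 6y1 + 34y2 + 12y3 + 16y4

Subject to:
  C1: -y1 - 2y2 - 3y4 ≤ -3
  C2: -3y2 - y3 - y4 ≤ -4
  y1, y2, y3, y4 ≥ 0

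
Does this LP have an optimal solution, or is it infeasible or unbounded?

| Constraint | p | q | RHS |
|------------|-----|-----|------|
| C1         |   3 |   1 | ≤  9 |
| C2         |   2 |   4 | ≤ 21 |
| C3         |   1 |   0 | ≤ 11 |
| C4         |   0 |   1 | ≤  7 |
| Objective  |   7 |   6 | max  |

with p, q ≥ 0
The point (1.5, 4.5) satisfies every constraint, so the LP is feasible; the constraints give p ≤ 11 and q ≤ 7, which with p, q ≥ 0 keep the feasible region inside a bounded box. A feasible, bounded LP attains a finite optimum at a vertex.

Evaluating z = 7p + 6q at each vertex:
  (0, 0): z = 0
  (3, 0): z = 21
  (1.5, 4.5): z = 37.5
  (0, 5.25): z = 31.5

The LP has an optimal solution: (1.5, 4.5) with z = 37.5.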